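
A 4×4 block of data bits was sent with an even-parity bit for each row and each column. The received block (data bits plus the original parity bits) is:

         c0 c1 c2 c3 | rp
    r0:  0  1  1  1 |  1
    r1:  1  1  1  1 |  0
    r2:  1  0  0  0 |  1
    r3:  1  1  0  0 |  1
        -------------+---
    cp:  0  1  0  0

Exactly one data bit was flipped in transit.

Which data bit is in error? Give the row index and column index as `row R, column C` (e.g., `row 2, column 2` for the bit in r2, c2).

Recompute each row's even parity and compare to rp:
  r0: data parity 1, sent rp 1 → ok
  r1: data parity 0, sent rp 0 → ok
  r2: data parity 1, sent rp 1 → ok
  r3: data parity 0, sent rp 1 → mismatch
Recompute each column's even parity and compare to cp:
  c0: data parity 1, sent cp 0 → mismatch
  c1: data parity 1, sent cp 1 → ok
  c2: data parity 0, sent cp 0 → ok
  c3: data parity 0, sent cp 0 → ok
Exactly one row (r3) and one column (c0) fail → the flipped bit is at their intersection.

row 3, column 0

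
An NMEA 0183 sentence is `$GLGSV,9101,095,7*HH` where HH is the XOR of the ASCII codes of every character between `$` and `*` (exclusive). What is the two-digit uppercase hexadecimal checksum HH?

XOR the ASCII codes of the payload characters:
  'G' = 0x47 → acc = 0x47
  'L' = 0x4C → acc = 0x0B
  'G' = 0x47 → acc = 0x4C
  'S' = 0x53 → acc = 0x1F
  'V' = 0x56 → acc = 0x49
  ',' = 0x2C → acc = 0x65
  '9' = 0x39 → acc = 0x5C
  '1' = 0x31 → acc = 0x6D
  '0' = 0x30 → acc = 0x5D
  '1' = 0x31 → acc = 0x6C
  ',' = 0x2C → acc = 0x40
  '0' = 0x30 → acc = 0x70
  '9' = 0x39 → acc = 0x49
  '5' = 0x35 → acc = 0x7C
  ',' = 0x2C → acc = 0x50
  '7' = 0x37 → acc = 0x67
Checksum = 0x67.

67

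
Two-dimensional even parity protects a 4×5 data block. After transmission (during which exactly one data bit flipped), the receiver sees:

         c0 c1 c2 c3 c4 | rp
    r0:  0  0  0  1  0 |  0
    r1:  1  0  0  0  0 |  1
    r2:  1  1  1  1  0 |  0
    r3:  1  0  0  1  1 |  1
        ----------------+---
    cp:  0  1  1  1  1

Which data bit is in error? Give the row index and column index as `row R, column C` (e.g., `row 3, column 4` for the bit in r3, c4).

Recompute each row's even parity and compare to rp:
  r0: data parity 1, sent rp 0 → mismatch
  r1: data parity 1, sent rp 1 → ok
  r2: data parity 0, sent rp 0 → ok
  r3: data parity 1, sent rp 1 → ok
Recompute each column's even parity and compare to cp:
  c0: data parity 1, sent cp 0 → mismatch
  c1: data parity 1, sent cp 1 → ok
  c2: data parity 1, sent cp 1 → ok
  c3: data parity 1, sent cp 1 → ok
  c4: data parity 1, sent cp 1 → ok
Exactly one row (r0) and one column (c0) fail → the flipped bit is at their intersection.

row 0, column 0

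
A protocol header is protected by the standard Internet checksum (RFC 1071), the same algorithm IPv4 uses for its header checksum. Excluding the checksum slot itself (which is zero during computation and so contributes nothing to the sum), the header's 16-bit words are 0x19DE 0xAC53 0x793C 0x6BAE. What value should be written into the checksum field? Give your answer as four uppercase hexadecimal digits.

54E3

One's-complement addition (fold any carry out of bit 15 back into bit 0):
  0x19DE + 0xAC53 = 0x0C631
  0xC631 + 0x793C = 0x13F6D → wrap carry → 0x3F6E
  0x3F6E + 0x6BAE = 0x0AB1C
One's-complement sum = 0xAB1C.
Checksum = ~0xAB1C & 0xFFFF = 0x54E3.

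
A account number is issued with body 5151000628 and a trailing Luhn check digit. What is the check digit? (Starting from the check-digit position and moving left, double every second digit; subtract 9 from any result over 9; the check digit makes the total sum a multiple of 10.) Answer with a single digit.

4

Partial digits right→left: 8 2 6 0 0 0 1 5 1 5
Double every second digit counting from the check-digit position (so the 1st, 3rd, 5th, ... of the partial from the right).
  doubled (with −9 where >9): 7 3 0 2 2 → sum 14
  kept as-is: 2 0 0 5 5 → sum 12
Total = 14 + 12 = 26.
Check digit = (10 − (26 mod 10)) mod 10 = 4.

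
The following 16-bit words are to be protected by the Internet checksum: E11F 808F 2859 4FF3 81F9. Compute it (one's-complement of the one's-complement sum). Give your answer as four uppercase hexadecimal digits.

One's-complement addition (fold any carry out of bit 15 back into bit 0):
  0xE11F + 0x808F = 0x161AE → wrap carry → 0x61AF
  0x61AF + 0x2859 = 0x08A08
  0x8A08 + 0x4FF3 = 0x0D9FB
  0xD9FB + 0x81F9 = 0x15BF4 → wrap carry → 0x5BF5
One's-complement sum = 0x5BF5.
Checksum = ~0x5BF5 & 0xFFFF = 0xA40A.

A40A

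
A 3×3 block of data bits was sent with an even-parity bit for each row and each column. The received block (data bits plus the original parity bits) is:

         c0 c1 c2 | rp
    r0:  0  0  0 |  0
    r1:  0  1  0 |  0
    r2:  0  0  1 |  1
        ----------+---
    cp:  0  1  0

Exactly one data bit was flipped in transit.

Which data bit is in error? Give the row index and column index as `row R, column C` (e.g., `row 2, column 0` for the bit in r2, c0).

Recompute each row's even parity and compare to rp:
  r0: data parity 0, sent rp 0 → ok
  r1: data parity 1, sent rp 0 → mismatch
  r2: data parity 1, sent rp 1 → ok
Recompute each column's even parity and compare to cp:
  c0: data parity 0, sent cp 0 → ok
  c1: data parity 1, sent cp 1 → ok
  c2: data parity 1, sent cp 0 → mismatch
Exactly one row (r1) and one column (c2) fail → the flipped bit is at their intersection.

row 1, column 2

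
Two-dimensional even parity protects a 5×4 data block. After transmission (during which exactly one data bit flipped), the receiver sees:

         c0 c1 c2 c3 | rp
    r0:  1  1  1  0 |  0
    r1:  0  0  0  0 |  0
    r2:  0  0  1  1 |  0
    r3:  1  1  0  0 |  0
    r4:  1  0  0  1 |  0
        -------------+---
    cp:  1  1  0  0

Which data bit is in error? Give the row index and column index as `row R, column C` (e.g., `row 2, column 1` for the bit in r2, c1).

row 0, column 1

Recompute each row's even parity and compare to rp:
  r0: data parity 1, sent rp 0 → mismatch
  r1: data parity 0, sent rp 0 → ok
  r2: data parity 0, sent rp 0 → ok
  r3: data parity 0, sent rp 0 → ok
  r4: data parity 0, sent rp 0 → ok
Recompute each column's even parity and compare to cp:
  c0: data parity 1, sent cp 1 → ok
  c1: data parity 0, sent cp 1 → mismatch
  c2: data parity 0, sent cp 0 → ok
  c3: data parity 0, sent cp 0 → ok
Exactly one row (r0) and one column (c1) fail → the flipped bit is at their intersection.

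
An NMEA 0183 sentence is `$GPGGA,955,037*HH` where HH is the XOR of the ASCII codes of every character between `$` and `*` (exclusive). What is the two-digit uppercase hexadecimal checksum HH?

XOR the ASCII codes of the payload characters:
  'G' = 0x47 → acc = 0x47
  'P' = 0x50 → acc = 0x17
  'G' = 0x47 → acc = 0x50
  'G' = 0x47 → acc = 0x17
  'A' = 0x41 → acc = 0x56
  ',' = 0x2C → acc = 0x7A
  '9' = 0x39 → acc = 0x43
  '5' = 0x35 → acc = 0x76
  '5' = 0x35 → acc = 0x43
  ',' = 0x2C → acc = 0x6F
  '0' = 0x30 → acc = 0x5F
  '3' = 0x33 → acc = 0x6C
  '7' = 0x37 → acc = 0x5B
Checksum = 0x5B.

5B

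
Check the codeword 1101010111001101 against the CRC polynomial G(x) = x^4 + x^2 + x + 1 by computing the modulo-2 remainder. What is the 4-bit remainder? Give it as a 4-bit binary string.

0000

Modulo-2 division of 1101010111001101 by 10111:
  pos 0: 11010 XOR 10111 = 01101
  pos 1: 11011 XOR 10111 = 01100
  pos 2: 11000 XOR 10111 = 01111
  pos 3: 11111 XOR 10111 = 01000
  pos 4: 10001 XOR 10111 = 00110
  pos 6: 11010 XOR 10111 = 01101
  pos 7: 11010 XOR 10111 = 01101
  pos 8: 11011 XOR 10111 = 01100
  pos 9: 11001 XOR 10111 = 01110
  pos 10: 11100 XOR 10111 = 01011
  pos 11: 10111 XOR 10111 = 00000
Remainder = 0000 (zero — the frame passes the CRC check).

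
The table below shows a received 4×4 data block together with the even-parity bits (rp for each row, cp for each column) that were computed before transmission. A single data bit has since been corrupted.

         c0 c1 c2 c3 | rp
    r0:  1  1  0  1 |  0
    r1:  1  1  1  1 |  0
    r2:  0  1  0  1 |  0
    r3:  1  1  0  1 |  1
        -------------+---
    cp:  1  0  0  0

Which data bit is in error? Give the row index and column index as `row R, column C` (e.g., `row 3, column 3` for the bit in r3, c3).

row 0, column 2

Recompute each row's even parity and compare to rp:
  r0: data parity 1, sent rp 0 → mismatch
  r1: data parity 0, sent rp 0 → ok
  r2: data parity 0, sent rp 0 → ok
  r3: data parity 1, sent rp 1 → ok
Recompute each column's even parity and compare to cp:
  c0: data parity 1, sent cp 1 → ok
  c1: data parity 0, sent cp 0 → ok
  c2: data parity 1, sent cp 0 → mismatch
  c3: data parity 0, sent cp 0 → ok
Exactly one row (r0) and one column (c2) fail → the flipped bit is at their intersection.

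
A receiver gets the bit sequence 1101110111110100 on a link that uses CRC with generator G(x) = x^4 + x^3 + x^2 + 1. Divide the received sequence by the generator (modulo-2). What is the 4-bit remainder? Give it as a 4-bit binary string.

0010

Modulo-2 division of 1101110111110100 by 11101:
  pos 0: 11011 XOR 11101 = 00110
  pos 2: 11010 XOR 11101 = 00111
  pos 4: 11111 XOR 11101 = 00010
  pos 7: 10111 XOR 11101 = 01010
  pos 8: 10100 XOR 11101 = 01001
  pos 9: 10011 XOR 11101 = 01110
  pos 10: 11100 XOR 11101 = 00001
Remainder = 0010 (nonzero — an error is detected).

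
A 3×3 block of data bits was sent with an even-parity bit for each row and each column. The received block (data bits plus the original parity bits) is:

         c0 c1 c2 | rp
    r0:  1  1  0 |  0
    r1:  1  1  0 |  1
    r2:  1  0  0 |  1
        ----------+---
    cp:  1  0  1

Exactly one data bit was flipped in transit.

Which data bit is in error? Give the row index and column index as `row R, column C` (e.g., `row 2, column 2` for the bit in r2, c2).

Recompute each row's even parity and compare to rp:
  r0: data parity 0, sent rp 0 → ok
  r1: data parity 0, sent rp 1 → mismatch
  r2: data parity 1, sent rp 1 → ok
Recompute each column's even parity and compare to cp:
  c0: data parity 1, sent cp 1 → ok
  c1: data parity 0, sent cp 0 → ok
  c2: data parity 0, sent cp 1 → mismatch
Exactly one row (r1) and one column (c2) fail → the flipped bit is at their intersection.

row 1, column 2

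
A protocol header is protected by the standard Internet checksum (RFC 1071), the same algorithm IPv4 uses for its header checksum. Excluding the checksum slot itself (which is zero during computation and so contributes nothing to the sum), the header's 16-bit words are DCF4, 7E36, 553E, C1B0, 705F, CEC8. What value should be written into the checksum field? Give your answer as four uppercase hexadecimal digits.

One's-complement addition (fold any carry out of bit 15 back into bit 0):
  0xDCF4 + 0x7E36 = 0x15B2A → wrap carry → 0x5B2B
  0x5B2B + 0x553E = 0x0B069
  0xB069 + 0xC1B0 = 0x17219 → wrap carry → 0x721A
  0x721A + 0x705F = 0x0E279
  0xE279 + 0xCEC8 = 0x1B141 → wrap carry → 0xB142
One's-complement sum = 0xB142.
Checksum = ~0xB142 & 0xFFFF = 0x4EBD.

4EBD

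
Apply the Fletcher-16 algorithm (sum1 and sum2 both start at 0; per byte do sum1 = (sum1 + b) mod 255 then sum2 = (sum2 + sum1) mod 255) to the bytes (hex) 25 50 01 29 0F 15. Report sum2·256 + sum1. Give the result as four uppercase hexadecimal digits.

Running sums (mod 255):
  after byte 0 (25): sum1=37, sum2=37
  after byte 1 (50): sum1=117, sum2=154
  after byte 2 (01): sum1=118, sum2=17
  after byte 3 (29): sum1=159, sum2=176
  after byte 4 (0F): sum1=174, sum2=95
  after byte 5 (15): sum1=195, sum2=35
Checksum = sum2·256 + sum1 = 35·256 + 195 = 9155 = 0x23C3.

23C3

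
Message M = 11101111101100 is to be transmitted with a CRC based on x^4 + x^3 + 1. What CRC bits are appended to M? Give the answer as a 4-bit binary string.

Append 4 zeros: 111011111011000000. Divide by 11001 (XOR where the leading bit is 1):
  pos 0: 11101 XOR 11001 = 00100
  pos 2: 10011 XOR 11001 = 01010
  pos 3: 10101 XOR 11001 = 01100
  pos 4: 11001 XOR 11001 = 00000
  pos 10: 11000 XOR 11001 = 00001
Remainder (last 4 bits) = 1000. This is the CRC / FCS.

1000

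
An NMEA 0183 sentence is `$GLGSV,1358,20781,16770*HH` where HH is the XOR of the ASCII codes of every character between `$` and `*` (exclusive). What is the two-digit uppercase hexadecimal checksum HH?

XOR the ASCII codes of the payload characters:
  'G' = 0x47 → acc = 0x47
  'L' = 0x4C → acc = 0x0B
  'G' = 0x47 → acc = 0x4C
  'S' = 0x53 → acc = 0x1F
  'V' = 0x56 → acc = 0x49
  ',' = 0x2C → acc = 0x65
  '1' = 0x31 → acc = 0x54
  '3' = 0x33 → acc = 0x67
  '5' = 0x35 → acc = 0x52
  '8' = 0x38 → acc = 0x6A
  ',' = 0x2C → acc = 0x46
  '2' = 0x32 → acc = 0x74
  '0' = 0x30 → acc = 0x44
  '7' = 0x37 → acc = 0x73
  '8' = 0x38 → acc = 0x4B
  '1' = 0x31 → acc = 0x7A
  ',' = 0x2C → acc = 0x56
  '1' = 0x31 → acc = 0x67
  '6' = 0x36 → acc = 0x51
  '7' = 0x37 → acc = 0x66
  '7' = 0x37 → acc = 0x51
  '0' = 0x30 → acc = 0x61
Checksum = 0x61.

61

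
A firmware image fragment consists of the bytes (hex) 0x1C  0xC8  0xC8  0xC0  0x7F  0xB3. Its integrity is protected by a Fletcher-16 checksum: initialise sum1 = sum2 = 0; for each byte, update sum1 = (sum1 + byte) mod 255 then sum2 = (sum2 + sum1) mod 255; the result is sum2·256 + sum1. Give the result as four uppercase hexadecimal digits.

ACA1

Running sums (mod 255):
  after byte 0 (0x1C): sum1=28, sum2=28
  after byte 1 (0xC8): sum1=228, sum2=1
  after byte 2 (0xC8): sum1=173, sum2=174
  after byte 3 (0xC0): sum1=110, sum2=29
  after byte 4 (0x7F): sum1=237, sum2=11
  after byte 5 (0xB3): sum1=161, sum2=172
Checksum = sum2·256 + sum1 = 172·256 + 161 = 44193 = 0xACA1.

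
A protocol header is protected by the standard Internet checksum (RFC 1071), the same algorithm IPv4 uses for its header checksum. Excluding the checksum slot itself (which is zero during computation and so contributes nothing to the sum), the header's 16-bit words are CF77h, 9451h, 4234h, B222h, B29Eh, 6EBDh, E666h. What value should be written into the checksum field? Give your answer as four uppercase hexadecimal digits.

One's-complement addition (fold any carry out of bit 15 back into bit 0):
  0xCF77 + 0x9451 = 0x163C8 → wrap carry → 0x63C9
  0x63C9 + 0x4234 = 0x0A5FD
  0xA5FD + 0xB222 = 0x1581F → wrap carry → 0x5820
  0x5820 + 0xB29E = 0x10ABE → wrap carry → 0x0ABF
  0x0ABF + 0x6EBD = 0x0797C
  0x797C + 0xE666 = 0x15FE2 → wrap carry → 0x5FE3
One's-complement sum = 0x5FE3.
Checksum = ~0x5FE3 & 0xFFFF = 0xA01C.

A01C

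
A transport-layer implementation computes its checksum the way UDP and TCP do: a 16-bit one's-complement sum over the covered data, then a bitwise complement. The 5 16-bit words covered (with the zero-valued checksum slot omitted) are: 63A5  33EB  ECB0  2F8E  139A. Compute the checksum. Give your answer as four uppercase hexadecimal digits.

One's-complement addition (fold any carry out of bit 15 back into bit 0):
  0x63A5 + 0x33EB = 0x09790
  0x9790 + 0xECB0 = 0x18440 → wrap carry → 0x8441
  0x8441 + 0x2F8E = 0x0B3CF
  0xB3CF + 0x139A = 0x0C769
One's-complement sum = 0xC769.
Checksum = ~0xC769 & 0xFFFF = 0x3896.

3896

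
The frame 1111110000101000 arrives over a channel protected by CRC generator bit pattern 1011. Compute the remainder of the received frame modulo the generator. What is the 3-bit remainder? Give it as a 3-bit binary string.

000

Modulo-2 division of 1111110000101000 by 1011:
  pos 0: 1111 XOR 1011 = 0100
  pos 1: 1001 XOR 1011 = 0010
  pos 3: 1010 XOR 1011 = 0001
  pos 6: 1000 XOR 1011 = 0011
  pos 8: 1110 XOR 1011 = 0101
  pos 9: 1011 XOR 1011 = 0000
Remainder = 000 (zero — the frame passes the CRC check).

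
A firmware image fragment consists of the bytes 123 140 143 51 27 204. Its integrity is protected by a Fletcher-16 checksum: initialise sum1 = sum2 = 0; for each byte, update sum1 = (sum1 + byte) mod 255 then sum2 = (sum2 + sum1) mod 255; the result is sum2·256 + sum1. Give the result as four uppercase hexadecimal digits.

7EB2

Running sums (mod 255):
  after byte 0 (123): sum1=123, sum2=123
  after byte 1 (140): sum1=8, sum2=131
  after byte 2 (143): sum1=151, sum2=27
  after byte 3 (51): sum1=202, sum2=229
  after byte 4 (27): sum1=229, sum2=203
  after byte 5 (204): sum1=178, sum2=126
Checksum = sum2·256 + sum1 = 126·256 + 178 = 32434 = 0x7EB2.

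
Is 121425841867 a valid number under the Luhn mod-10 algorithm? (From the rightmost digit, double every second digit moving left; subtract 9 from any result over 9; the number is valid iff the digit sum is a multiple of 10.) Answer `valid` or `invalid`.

valid

From the right, keep odd positions and double even positions (subtract 9 from any doubled value over 9):
  doubled (positions 2,4,...): 3 2 7 4 2 2 → sum 20
  kept (positions 1,3,...): 7 8 4 5 4 2 → sum 30
Total = 50.
50 mod 10 = 0, so the number is valid.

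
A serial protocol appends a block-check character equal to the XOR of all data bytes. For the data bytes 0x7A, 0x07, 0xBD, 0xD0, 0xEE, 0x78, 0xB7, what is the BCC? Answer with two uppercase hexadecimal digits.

31

XOR the bytes together:
  start with 0x7A
  0x7A ⊕ 0x07 = 0x7D
  0x7D ⊕ 0xBD = 0xC0
  0xC0 ⊕ 0xD0 = 0x10
  0x10 ⊕ 0xEE = 0xFE
  0xFE ⊕ 0x78 = 0x86
  0x86 ⊕ 0xB7 = 0x31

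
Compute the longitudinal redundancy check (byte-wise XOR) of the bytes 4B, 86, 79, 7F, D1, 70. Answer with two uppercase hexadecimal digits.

XOR the bytes together:
  start with 0x4B
  0x4B ⊕ 0x86 = 0xCD
  0xCD ⊕ 0x79 = 0xB4
  0xB4 ⊕ 0x7F = 0xCB
  0xCB ⊕ 0xD1 = 0x1A
  0x1A ⊕ 0x70 = 0x6A

6A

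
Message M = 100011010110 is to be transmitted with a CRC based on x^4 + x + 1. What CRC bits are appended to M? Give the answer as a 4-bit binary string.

Append 4 zeros: 1000110101100000. Divide by 10011 (XOR where the leading bit is 1):
  pos 0: 10001 XOR 10011 = 00010
  pos 3: 10101 XOR 10011 = 00110
  pos 5: 11001 XOR 10011 = 01010
  pos 6: 10101 XOR 10011 = 00110
  pos 8: 11000 XOR 10011 = 01011
  pos 9: 10110 XOR 10011 = 00101
  pos 11: 10100 XOR 10011 = 00111
Remainder (last 4 bits) = 0111. This is the CRC / FCS.

0111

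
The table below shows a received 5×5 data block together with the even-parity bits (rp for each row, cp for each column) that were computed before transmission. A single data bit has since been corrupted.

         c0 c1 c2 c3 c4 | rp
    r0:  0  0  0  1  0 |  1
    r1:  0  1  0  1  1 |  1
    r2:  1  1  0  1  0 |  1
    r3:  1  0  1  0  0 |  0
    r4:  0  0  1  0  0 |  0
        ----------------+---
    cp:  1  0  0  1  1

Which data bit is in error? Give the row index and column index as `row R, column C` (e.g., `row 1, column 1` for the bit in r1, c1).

Recompute each row's even parity and compare to rp:
  r0: data parity 1, sent rp 1 → ok
  r1: data parity 1, sent rp 1 → ok
  r2: data parity 1, sent rp 1 → ok
  r3: data parity 0, sent rp 0 → ok
  r4: data parity 1, sent rp 0 → mismatch
Recompute each column's even parity and compare to cp:
  c0: data parity 0, sent cp 1 → mismatch
  c1: data parity 0, sent cp 0 → ok
  c2: data parity 0, sent cp 0 → ok
  c3: data parity 1, sent cp 1 → ok
  c4: data parity 1, sent cp 1 → ok
Exactly one row (r4) and one column (c0) fail → the flipped bit is at their intersection.

row 4, column 0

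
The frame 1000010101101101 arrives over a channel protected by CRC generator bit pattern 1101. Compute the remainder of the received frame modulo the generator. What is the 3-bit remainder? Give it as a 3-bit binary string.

Modulo-2 division of 1000010101101101 by 1101:
  pos 0: 1000 XOR 1101 = 0101
  pos 1: 1010 XOR 1101 = 0111
  pos 2: 1111 XOR 1101 = 0010
  pos 4: 1001 XOR 1101 = 0100
  pos 5: 1000 XOR 1101 = 0101
  pos 6: 1011 XOR 1101 = 0110
  pos 7: 1101 XOR 1101 = 0000
  pos 12: 1101 XOR 1101 = 0000
Remainder = 000 (zero — the frame passes the CRC check).

000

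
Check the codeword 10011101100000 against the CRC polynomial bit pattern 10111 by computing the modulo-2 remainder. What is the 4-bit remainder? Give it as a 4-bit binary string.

0000

Modulo-2 division of 10011101100000 by 10111:
  pos 0: 10011 XOR 10111 = 00100
  pos 2: 10010 XOR 10111 = 00101
  pos 4: 10111 XOR 10111 = 00000
Remainder = 0000 (zero — the frame passes the CRC check).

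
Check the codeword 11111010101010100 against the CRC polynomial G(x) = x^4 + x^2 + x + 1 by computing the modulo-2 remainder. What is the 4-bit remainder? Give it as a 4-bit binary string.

Modulo-2 division of 11111010101010100 by 10111:
  pos 0: 11111 XOR 10111 = 01000
  pos 1: 10000 XOR 10111 = 00111
  pos 3: 11110 XOR 10111 = 01001
  pos 4: 10011 XOR 10111 = 00100
  pos 6: 10001 XOR 10111 = 00110
  pos 8: 11001 XOR 10111 = 01110
  pos 9: 11100 XOR 10111 = 01011
  pos 10: 10111 XOR 10111 = 00000
Remainder = 0000 (zero — the frame passes the CRC check).

0000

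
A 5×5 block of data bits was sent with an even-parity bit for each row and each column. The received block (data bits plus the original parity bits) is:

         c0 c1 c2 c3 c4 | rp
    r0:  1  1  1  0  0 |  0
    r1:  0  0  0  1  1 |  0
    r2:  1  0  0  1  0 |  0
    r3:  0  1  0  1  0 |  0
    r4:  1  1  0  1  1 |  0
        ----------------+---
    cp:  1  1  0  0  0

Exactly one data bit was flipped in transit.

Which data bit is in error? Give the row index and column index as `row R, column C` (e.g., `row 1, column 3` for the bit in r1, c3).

row 0, column 2

Recompute each row's even parity and compare to rp:
  r0: data parity 1, sent rp 0 → mismatch
  r1: data parity 0, sent rp 0 → ok
  r2: data parity 0, sent rp 0 → ok
  r3: data parity 0, sent rp 0 → ok
  r4: data parity 0, sent rp 0 → ok
Recompute each column's even parity and compare to cp:
  c0: data parity 1, sent cp 1 → ok
  c1: data parity 1, sent cp 1 → ok
  c2: data parity 1, sent cp 0 → mismatch
  c3: data parity 0, sent cp 0 → ok
  c4: data parity 0, sent cp 0 → ok
Exactly one row (r0) and one column (c2) fail → the flipped bit is at their intersection.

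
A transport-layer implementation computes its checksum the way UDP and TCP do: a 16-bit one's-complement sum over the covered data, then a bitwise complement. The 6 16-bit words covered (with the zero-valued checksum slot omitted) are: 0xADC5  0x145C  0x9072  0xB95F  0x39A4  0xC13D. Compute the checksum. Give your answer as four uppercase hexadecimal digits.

One's-complement addition (fold any carry out of bit 15 back into bit 0):
  0xADC5 + 0x145C = 0x0C221
  0xC221 + 0x9072 = 0x15293 → wrap carry → 0x5294
  0x5294 + 0xB95F = 0x10BF3 → wrap carry → 0x0BF4
  0x0BF4 + 0x39A4 = 0x04598
  0x4598 + 0xC13D = 0x106D5 → wrap carry → 0x06D6
One's-complement sum = 0x06D6.
Checksum = ~0x06D6 & 0xFFFF = 0xF929.

F929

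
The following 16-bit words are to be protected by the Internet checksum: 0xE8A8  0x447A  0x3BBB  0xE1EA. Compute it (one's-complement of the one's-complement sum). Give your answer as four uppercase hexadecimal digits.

One's-complement addition (fold any carry out of bit 15 back into bit 0):
  0xE8A8 + 0x447A = 0x12D22 → wrap carry → 0x2D23
  0x2D23 + 0x3BBB = 0x068DE
  0x68DE + 0xE1EA = 0x14AC8 → wrap carry → 0x4AC9
One's-complement sum = 0x4AC9.
Checksum = ~0x4AC9 & 0xFFFF = 0xB536.

B536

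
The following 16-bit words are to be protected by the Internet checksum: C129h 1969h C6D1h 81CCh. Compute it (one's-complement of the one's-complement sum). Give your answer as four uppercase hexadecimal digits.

DCCE

One's-complement addition (fold any carry out of bit 15 back into bit 0):
  0xC129 + 0x1969 = 0x0DA92
  0xDA92 + 0xC6D1 = 0x1A163 → wrap carry → 0xA164
  0xA164 + 0x81CC = 0x12330 → wrap carry → 0x2331
One's-complement sum = 0x2331.
Checksum = ~0x2331 & 0xFFFF = 0xDCCE.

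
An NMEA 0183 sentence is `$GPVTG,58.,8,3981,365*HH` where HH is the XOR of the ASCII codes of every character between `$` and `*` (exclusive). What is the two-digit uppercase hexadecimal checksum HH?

XOR the ASCII codes of the payload characters:
  'G' = 0x47 → acc = 0x47
  'P' = 0x50 → acc = 0x17
  'V' = 0x56 → acc = 0x41
  'T' = 0x54 → acc = 0x15
  'G' = 0x47 → acc = 0x52
  ',' = 0x2C → acc = 0x7E
  '5' = 0x35 → acc = 0x4B
  '8' = 0x38 → acc = 0x73
  '.' = 0x2E → acc = 0x5D
  ',' = 0x2C → acc = 0x71
  '8' = 0x38 → acc = 0x49
  ',' = 0x2C → acc = 0x65
  '3' = 0x33 → acc = 0x56
  '9' = 0x39 → acc = 0x6F
  '8' = 0x38 → acc = 0x57
  '1' = 0x31 → acc = 0x66
  ',' = 0x2C → acc = 0x4A
  '3' = 0x33 → acc = 0x79
  '6' = 0x36 → acc = 0x4F
  '5' = 0x35 → acc = 0x7A
Checksum = 0x7A.

7A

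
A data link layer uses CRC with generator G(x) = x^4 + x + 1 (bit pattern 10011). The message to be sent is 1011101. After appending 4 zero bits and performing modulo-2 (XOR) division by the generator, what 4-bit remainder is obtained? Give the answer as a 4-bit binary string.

Append 4 zeros: 10111010000. Divide by 10011 (XOR where the leading bit is 1):
  pos 0: 10111 XOR 10011 = 00100
  pos 2: 10001 XOR 10011 = 00010
  pos 5: 10000 XOR 10011 = 00011
Remainder (last 4 bits) = 0110. This is the CRC / FCS.

0110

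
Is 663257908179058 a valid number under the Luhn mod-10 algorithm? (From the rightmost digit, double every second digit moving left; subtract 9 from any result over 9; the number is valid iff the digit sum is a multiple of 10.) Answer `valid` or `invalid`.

From the right, keep odd positions and double even positions (subtract 9 from any doubled value over 9):
  doubled (positions 2,4,...): 1 9 2 0 5 4 3 → sum 24
  kept (positions 1,3,...): 8 0 7 8 9 5 3 6 → sum 46
Total = 70.
70 mod 10 = 0, so the number is valid.

valid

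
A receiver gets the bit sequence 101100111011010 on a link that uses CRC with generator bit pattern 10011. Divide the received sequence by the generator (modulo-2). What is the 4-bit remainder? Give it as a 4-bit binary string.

0011

Modulo-2 division of 101100111011010 by 10011:
  pos 0: 10110 XOR 10011 = 00101
  pos 2: 10101 XOR 10011 = 00110
  pos 4: 11011 XOR 10011 = 01000
  pos 5: 10000 XOR 10011 = 00011
  pos 8: 11110 XOR 10011 = 01101
  pos 9: 11011 XOR 10011 = 01000
  pos 10: 10000 XOR 10011 = 00011
Remainder = 0011 (nonzero — an error is detected).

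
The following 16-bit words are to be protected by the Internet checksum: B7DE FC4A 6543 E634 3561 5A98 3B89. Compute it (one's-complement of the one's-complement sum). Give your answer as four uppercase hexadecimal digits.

34DB

One's-complement addition (fold any carry out of bit 15 back into bit 0):
  0xB7DE + 0xFC4A = 0x1B428 → wrap carry → 0xB429
  0xB429 + 0x6543 = 0x1196C → wrap carry → 0x196D
  0x196D + 0xE634 = 0x0FFA1
  0xFFA1 + 0x3561 = 0x13502 → wrap carry → 0x3503
  0x3503 + 0x5A98 = 0x08F9B
  0x8F9B + 0x3B89 = 0x0CB24
One's-complement sum = 0xCB24.
Checksum = ~0xCB24 & 0xFFFF = 0x34DB.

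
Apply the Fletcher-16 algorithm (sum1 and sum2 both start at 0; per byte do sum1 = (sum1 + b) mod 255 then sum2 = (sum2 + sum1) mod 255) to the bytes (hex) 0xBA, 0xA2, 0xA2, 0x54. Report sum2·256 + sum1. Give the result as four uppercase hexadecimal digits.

Running sums (mod 255):
  after byte 0 (0xBA): sum1=186, sum2=186
  after byte 1 (0xA2): sum1=93, sum2=24
  after byte 2 (0xA2): sum1=0, sum2=24
  after byte 3 (0x54): sum1=84, sum2=108
Checksum = sum2·256 + sum1 = 108·256 + 84 = 27732 = 0x6C54.

6C54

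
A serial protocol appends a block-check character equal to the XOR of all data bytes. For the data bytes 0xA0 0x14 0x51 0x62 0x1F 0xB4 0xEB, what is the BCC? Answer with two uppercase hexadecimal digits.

XOR the bytes together:
  start with 0xA0
  0xA0 ⊕ 0x14 = 0xB4
  0xB4 ⊕ 0x51 = 0xE5
  0xE5 ⊕ 0x62 = 0x87
  0x87 ⊕ 0x1F = 0x98
  0x98 ⊕ 0xB4 = 0x2C
  0x2C ⊕ 0xEB = 0xC7

C7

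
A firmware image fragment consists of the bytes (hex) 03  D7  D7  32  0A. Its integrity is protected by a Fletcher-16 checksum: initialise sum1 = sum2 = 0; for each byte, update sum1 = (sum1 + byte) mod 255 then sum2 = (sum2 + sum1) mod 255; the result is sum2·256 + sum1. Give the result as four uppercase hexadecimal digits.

64EE

Running sums (mod 255):
  after byte 0 (03): sum1=3, sum2=3
  after byte 1 (D7): sum1=218, sum2=221
  after byte 2 (D7): sum1=178, sum2=144
  after byte 3 (32): sum1=228, sum2=117
  after byte 4 (0A): sum1=238, sum2=100
Checksum = sum2·256 + sum1 = 100·256 + 238 = 25838 = 0x64EE.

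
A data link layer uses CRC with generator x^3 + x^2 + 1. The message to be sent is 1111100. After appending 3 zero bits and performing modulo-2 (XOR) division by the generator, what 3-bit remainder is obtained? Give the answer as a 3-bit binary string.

Append 3 zeros: 1111100000. Divide by 1101 (XOR where the leading bit is 1):
  pos 0: 1111 XOR 1101 = 0010
  pos 2: 1010 XOR 1101 = 0111
  pos 3: 1110 XOR 1101 = 0011
  pos 5: 1100 XOR 1101 = 0001
Remainder (last 3 bits) = 010. This is the CRC / FCS.

010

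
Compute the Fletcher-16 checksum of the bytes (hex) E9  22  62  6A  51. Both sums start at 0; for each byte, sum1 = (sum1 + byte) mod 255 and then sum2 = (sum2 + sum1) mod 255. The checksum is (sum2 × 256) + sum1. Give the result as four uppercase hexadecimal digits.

672A

Running sums (mod 255):
  after byte 0 (E9): sum1=233, sum2=233
  after byte 1 (22): sum1=12, sum2=245
  after byte 2 (62): sum1=110, sum2=100
  after byte 3 (6A): sum1=216, sum2=61
  after byte 4 (51): sum1=42, sum2=103
Checksum = sum2·256 + sum1 = 103·256 + 42 = 26410 = 0x672A.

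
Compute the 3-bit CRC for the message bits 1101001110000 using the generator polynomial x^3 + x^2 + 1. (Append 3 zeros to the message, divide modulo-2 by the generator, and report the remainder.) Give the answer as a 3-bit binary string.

111

Append 3 zeros: 1101001110000000. Divide by 1101 (XOR where the leading bit is 1):
  pos 0: 1101 XOR 1101 = 0000
  pos 6: 1110 XOR 1101 = 0011
  pos 8: 1100 XOR 1101 = 0001
  pos 11: 1000 XOR 1101 = 0101
  pos 12: 1010 XOR 1101 = 0111
Remainder (last 3 bits) = 111. This is the CRC / FCS.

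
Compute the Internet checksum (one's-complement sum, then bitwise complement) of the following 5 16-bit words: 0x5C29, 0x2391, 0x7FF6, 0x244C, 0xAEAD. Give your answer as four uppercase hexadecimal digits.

One's-complement addition (fold any carry out of bit 15 back into bit 0):
  0x5C29 + 0x2391 = 0x07FBA
  0x7FBA + 0x7FF6 = 0x0FFB0
  0xFFB0 + 0x244C = 0x123FC → wrap carry → 0x23FD
  0x23FD + 0xAEAD = 0x0D2AA
One's-complement sum = 0xD2AA.
Checksum = ~0xD2AA & 0xFFFF = 0x2D55.

2D55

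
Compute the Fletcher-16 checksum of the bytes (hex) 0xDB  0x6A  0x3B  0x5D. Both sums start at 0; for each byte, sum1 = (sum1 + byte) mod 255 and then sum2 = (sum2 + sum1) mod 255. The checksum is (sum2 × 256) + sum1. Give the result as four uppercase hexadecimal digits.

82DE

Running sums (mod 255):
  after byte 0 (0xDB): sum1=219, sum2=219
  after byte 1 (0x6A): sum1=70, sum2=34
  after byte 2 (0x3B): sum1=129, sum2=163
  after byte 3 (0x5D): sum1=222, sum2=130
Checksum = sum2·256 + sum1 = 130·256 + 222 = 33502 = 0x82DE.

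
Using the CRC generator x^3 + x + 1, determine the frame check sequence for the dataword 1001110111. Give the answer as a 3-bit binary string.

Append 3 zeros: 1001110111000. Divide by 1011 (XOR where the leading bit is 1):
  pos 0: 1001 XOR 1011 = 0010
  pos 2: 1011 XOR 1011 = 0000
  pos 7: 1110 XOR 1011 = 0101
  pos 8: 1010 XOR 1011 = 0001
Remainder (last 3 bits) = 010. This is the CRC / FCS.

010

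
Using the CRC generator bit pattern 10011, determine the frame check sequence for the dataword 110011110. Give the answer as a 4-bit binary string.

0101

Append 4 zeros: 1100111100000. Divide by 10011 (XOR where the leading bit is 1):
  pos 0: 11001 XOR 10011 = 01010
  pos 1: 10101 XOR 10011 = 00110
  pos 3: 11011 XOR 10011 = 01000
  pos 4: 10000 XOR 10011 = 00011
  pos 7: 11000 XOR 10011 = 01011
  pos 8: 10110 XOR 10011 = 00101
Remainder (last 4 bits) = 0101. This is the CRC / FCS.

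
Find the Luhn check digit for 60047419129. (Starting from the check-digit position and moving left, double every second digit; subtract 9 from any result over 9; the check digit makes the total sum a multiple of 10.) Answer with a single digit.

Partial digits right→left: 9 2 1 9 1 4 7 4 0 0 6
Double every second digit counting from the check-digit position (so the 1st, 3rd, 5th, ... of the partial from the right).
  doubled (with −9 where >9): 9 2 2 5 0 3 → sum 21
  kept as-is: 2 9 4 4 0 → sum 19
Total = 21 + 19 = 40.
Check digit = (10 − (40 mod 10)) mod 10 = 0.

0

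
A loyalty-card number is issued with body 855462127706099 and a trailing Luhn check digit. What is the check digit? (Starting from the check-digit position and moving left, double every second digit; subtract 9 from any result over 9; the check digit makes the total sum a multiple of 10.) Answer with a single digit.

8

Partial digits right→left: 9 9 0 6 0 7 7 2 1 2 6 4 5 5 8
Double every second digit counting from the check-digit position (so the 1st, 3rd, 5th, ... of the partial from the right).
  doubled (with −9 where >9): 9 0 0 5 2 3 1 7 → sum 27
  kept as-is: 9 6 7 2 2 4 5 → sum 35
Total = 27 + 35 = 62.
Check digit = (10 − (62 mod 10)) mod 10 = 8.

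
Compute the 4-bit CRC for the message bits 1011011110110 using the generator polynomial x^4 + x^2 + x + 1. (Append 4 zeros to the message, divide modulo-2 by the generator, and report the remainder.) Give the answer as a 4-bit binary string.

Append 4 zeros: 10110111101100000. Divide by 10111 (XOR where the leading bit is 1):
  pos 0: 10110 XOR 10111 = 00001
  pos 4: 11111 XOR 10111 = 01000
  pos 5: 10000 XOR 10111 = 00111
  pos 7: 11111 XOR 10111 = 01000
  pos 8: 10000 XOR 10111 = 00111
  pos 10: 11100 XOR 10111 = 01011
  pos 11: 10110 XOR 10111 = 00001
Remainder (last 4 bits) = 0010. This is the CRC / FCS.

0010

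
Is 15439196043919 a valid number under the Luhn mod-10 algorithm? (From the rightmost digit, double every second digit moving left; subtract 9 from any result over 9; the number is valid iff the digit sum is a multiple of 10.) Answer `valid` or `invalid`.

From the right, keep odd positions and double even positions (subtract 9 from any doubled value over 9):
  doubled (positions 2,4,...): 2 6 0 9 9 8 2 → sum 36
  kept (positions 1,3,...): 9 9 4 6 1 3 5 → sum 37
Total = 73.
73 mod 10 = 3, so the number is invalid.

invalid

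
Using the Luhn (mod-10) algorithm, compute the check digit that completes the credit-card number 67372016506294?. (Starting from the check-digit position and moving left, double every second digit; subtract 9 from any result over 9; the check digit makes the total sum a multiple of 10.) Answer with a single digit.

3

Partial digits right→left: 4 9 2 6 0 5 6 1 0 2 7 3 7 6
Double every second digit counting from the check-digit position (so the 1st, 3rd, 5th, ... of the partial from the right).
  doubled (with −9 where >9): 8 4 0 3 0 5 5 → sum 25
  kept as-is: 9 6 5 1 2 3 6 → sum 32
Total = 25 + 32 = 57.
Check digit = (10 − (57 mod 10)) mod 10 = 3.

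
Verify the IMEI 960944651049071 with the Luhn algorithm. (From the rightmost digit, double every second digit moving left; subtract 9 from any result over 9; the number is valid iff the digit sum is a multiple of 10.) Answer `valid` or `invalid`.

valid

From the right, keep odd positions and double even positions (subtract 9 from any doubled value over 9):
  doubled (positions 2,4,...): 5 9 0 1 8 9 3 → sum 35
  kept (positions 1,3,...): 1 0 4 1 6 4 0 9 → sum 25
Total = 60.
60 mod 10 = 0, so the number is valid.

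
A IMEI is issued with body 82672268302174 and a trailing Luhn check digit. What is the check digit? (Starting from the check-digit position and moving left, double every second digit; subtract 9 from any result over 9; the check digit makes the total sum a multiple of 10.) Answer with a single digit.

Partial digits right→left: 4 7 1 2 0 3 8 6 2 2 7 6 2 8
Double every second digit counting from the check-digit position (so the 1st, 3rd, 5th, ... of the partial from the right).
  doubled (with −9 where >9): 8 2 0 7 4 5 4 → sum 30
  kept as-is: 7 2 3 6 2 6 8 → sum 34
Total = 30 + 34 = 64.
Check digit = (10 − (64 mod 10)) mod 10 = 6.

6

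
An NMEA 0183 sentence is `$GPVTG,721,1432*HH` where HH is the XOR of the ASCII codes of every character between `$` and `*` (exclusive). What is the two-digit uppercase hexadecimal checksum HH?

62

XOR the ASCII codes of the payload characters:
  'G' = 0x47 → acc = 0x47
  'P' = 0x50 → acc = 0x17
  'V' = 0x56 → acc = 0x41
  'T' = 0x54 → acc = 0x15
  'G' = 0x47 → acc = 0x52
  ',' = 0x2C → acc = 0x7E
  '7' = 0x37 → acc = 0x49
  '2' = 0x32 → acc = 0x7B
  '1' = 0x31 → acc = 0x4A
  ',' = 0x2C → acc = 0x66
  '1' = 0x31 → acc = 0x57
  '4' = 0x34 → acc = 0x63
  '3' = 0x33 → acc = 0x50
  '2' = 0x32 → acc = 0x62
Checksum = 0x62.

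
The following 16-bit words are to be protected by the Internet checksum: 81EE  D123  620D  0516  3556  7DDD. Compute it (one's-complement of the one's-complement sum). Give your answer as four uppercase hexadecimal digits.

9296

One's-complement addition (fold any carry out of bit 15 back into bit 0):
  0x81EE + 0xD123 = 0x15311 → wrap carry → 0x5312
  0x5312 + 0x620D = 0x0B51F
  0xB51F + 0x0516 = 0x0BA35
  0xBA35 + 0x3556 = 0x0EF8B
  0xEF8B + 0x7DDD = 0x16D68 → wrap carry → 0x6D69
One's-complement sum = 0x6D69.
Checksum = ~0x6D69 & 0xFFFF = 0x9296.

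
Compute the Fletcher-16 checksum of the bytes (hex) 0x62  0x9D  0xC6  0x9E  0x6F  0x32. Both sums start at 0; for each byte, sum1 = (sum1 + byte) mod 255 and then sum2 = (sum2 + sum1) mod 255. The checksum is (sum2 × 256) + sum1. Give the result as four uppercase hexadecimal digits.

Running sums (mod 255):
  after byte 0 (0x62): sum1=98, sum2=98
  after byte 1 (0x9D): sum1=0, sum2=98
  after byte 2 (0xC6): sum1=198, sum2=41
  after byte 3 (0x9E): sum1=101, sum2=142
  after byte 4 (0x6F): sum1=212, sum2=99
  after byte 5 (0x32): sum1=7, sum2=106
Checksum = sum2·256 + sum1 = 106·256 + 7 = 27143 = 0x6A07.

6A07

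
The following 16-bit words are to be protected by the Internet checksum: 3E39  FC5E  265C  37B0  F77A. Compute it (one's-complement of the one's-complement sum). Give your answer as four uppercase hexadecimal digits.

One's-complement addition (fold any carry out of bit 15 back into bit 0):
  0x3E39 + 0xFC5E = 0x13A97 → wrap carry → 0x3A98
  0x3A98 + 0x265C = 0x060F4
  0x60F4 + 0x37B0 = 0x098A4
  0x98A4 + 0xF77A = 0x1901E → wrap carry → 0x901F
One's-complement sum = 0x901F.
Checksum = ~0x901F & 0xFFFF = 0x6FE0.

6FE0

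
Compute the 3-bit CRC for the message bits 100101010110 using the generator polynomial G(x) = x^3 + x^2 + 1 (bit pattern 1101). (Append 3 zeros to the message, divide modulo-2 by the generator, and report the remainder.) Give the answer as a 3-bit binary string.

Append 3 zeros: 100101010110000. Divide by 1101 (XOR where the leading bit is 1):
  pos 0: 1001 XOR 1101 = 0100
  pos 1: 1000 XOR 1101 = 0101
  pos 2: 1011 XOR 1101 = 0110
  pos 3: 1100 XOR 1101 = 0001
  pos 6: 1101 XOR 1101 = 0000
  pos 10: 1000 XOR 1101 = 0101
  pos 11: 1010 XOR 1101 = 0111
Remainder (last 3 bits) = 111. This is the CRC / FCS.

111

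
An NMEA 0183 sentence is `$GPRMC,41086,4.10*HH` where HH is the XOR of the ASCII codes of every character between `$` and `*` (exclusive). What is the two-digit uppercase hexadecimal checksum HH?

XOR the ASCII codes of the payload characters:
  'G' = 0x47 → acc = 0x47
  'P' = 0x50 → acc = 0x17
  'R' = 0x52 → acc = 0x45
  'M' = 0x4D → acc = 0x08
  'C' = 0x43 → acc = 0x4B
  ',' = 0x2C → acc = 0x67
  '4' = 0x34 → acc = 0x53
  '1' = 0x31 → acc = 0x62
  '0' = 0x30 → acc = 0x52
  '8' = 0x38 → acc = 0x6A
  '6' = 0x36 → acc = 0x5C
  ',' = 0x2C → acc = 0x70
  '4' = 0x34 → acc = 0x44
  '.' = 0x2E → acc = 0x6A
  '1' = 0x31 → acc = 0x5B
  '0' = 0x30 → acc = 0x6B
Checksum = 0x6B.

6B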